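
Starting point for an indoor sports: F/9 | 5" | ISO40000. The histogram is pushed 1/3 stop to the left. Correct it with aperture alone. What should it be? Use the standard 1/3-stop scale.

Underexposed by 1/3 stop → need 1/3 stop brighter.
Aperture: f/9 → f/8.

f/8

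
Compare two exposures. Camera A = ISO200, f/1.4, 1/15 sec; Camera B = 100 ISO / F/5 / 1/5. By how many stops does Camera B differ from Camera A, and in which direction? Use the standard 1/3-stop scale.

Aperture: f/1.4 → f/1.6 → f/1.8 → f/2 → f/2.2 → f/2.5 → f/2.8 → f/3.2 → f/3.5 → f/4 → f/4.5 → f/5 — 3 2/3 stops narrower (darker).
Shutter speed: 1/15 → 1/13 → 1/10 → 1/8 → 1/6 → 1/5 — 1 2/3 stops slower (brighter).
ISO: 200 → 160 → 125 → 100 — 1 stop lower (darker).
Net: −3 2/3 +1 2/3 −1 = −3 stops.

3 stops darker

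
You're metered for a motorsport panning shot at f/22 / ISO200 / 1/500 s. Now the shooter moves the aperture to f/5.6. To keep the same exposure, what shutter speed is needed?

1/8000s

Aperture: f/22 → f/16 → f/11 → f/8 → f/5.6 — 4 stops wider (brighter).
Need 4 stops darker from the shutter speed: 1/500 → 1/1000 → 1/2000 → 1/4000 → 1/8000.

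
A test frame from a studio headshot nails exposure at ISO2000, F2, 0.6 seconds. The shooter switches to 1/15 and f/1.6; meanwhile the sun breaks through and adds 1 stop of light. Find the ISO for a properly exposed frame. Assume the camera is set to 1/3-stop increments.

ISO 6400

Scene light: 1 stop brighter.
Shutter speed: 0.6 → 0.5 → 0.4 → 0.3 → 1/4 → 1/5 → 1/6 → 1/8 → 1/10 → 1/13 → 1/15 — 3 1/3 stops shorter (darker).
Aperture: f/2 → f/1.8 → f/1.6 — 2/3 stop wider (brighter).
Net so far: 1 2/3 stops darker. ISO: 2000 → 2500 → 3200 → 4000 → 5000 → 6400.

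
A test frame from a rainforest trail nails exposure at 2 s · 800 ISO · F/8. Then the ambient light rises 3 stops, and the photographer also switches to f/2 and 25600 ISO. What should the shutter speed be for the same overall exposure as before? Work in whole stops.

1/2000s

Scene light: 3 stops brighter.
Aperture: f/8 → f/5.6 → f/4 → f/2.8 → f/2 — 4 stops wider (brighter).
ISO: 800 → 1600 → 3200 → 6400 → 12800 → 25600 — 5 stops higher (brighter).
Net so far: 12 stops brighter. Shutter speed: 2 → 1 → 1/2 → 1/4 → 1/8 → 1/15 → 1/30 → 1/60 → 1/125 → 1/250 → 1/500 → 1/1000 → 1/2000.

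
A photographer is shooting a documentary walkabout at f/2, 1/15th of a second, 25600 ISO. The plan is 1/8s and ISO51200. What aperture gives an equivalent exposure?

Shutter speed: 1/15 → 1/8 — 1 stop longer (brighter).
ISO: 25600 → 51200 — 1 stop raised (brighter).
Net change so far: 2 stops brighter. Offset with the aperture: f/2 → f/2.8 → f/4.

f/4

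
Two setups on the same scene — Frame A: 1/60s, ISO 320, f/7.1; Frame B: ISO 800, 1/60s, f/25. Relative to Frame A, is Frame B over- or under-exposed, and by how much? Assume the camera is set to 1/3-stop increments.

Aperture: f/7.1 → f/8 → f/9 → f/10 → f/11 → f/13 → f/14 → f/16 → f/18 → f/20 → f/22 → f/25 — 3 2/3 stops stopped down (darker).
Shutter speed: unchanged.
ISO: 320 → 400 → 500 → 640 → 800 — 1 1/3 stops raised (brighter).
Net: −3 2/3 +1 1/3 = −2 1/3 stops.

2 1/3 stops darker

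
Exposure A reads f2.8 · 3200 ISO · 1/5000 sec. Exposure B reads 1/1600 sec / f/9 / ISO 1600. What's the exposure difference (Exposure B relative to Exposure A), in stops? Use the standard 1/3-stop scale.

2 2/3 stops darker

Aperture: f/2.8 → f/3.2 → f/3.5 → f/4 → f/4.5 → f/5 → f/5.6 → f/6.3 → f/7.1 → f/8 → f/9 — 3 1/3 stops smaller aperture (darker).
Shutter speed: 1/5000 → 1/4000 → 1/3200 → 1/2500 → 1/2000 → 1/1600 — 1 2/3 stops longer (brighter).
ISO: 3200 → 2500 → 2000 → 1600 — 1 stop lower (darker).
Net: −3 1/3 +1 2/3 −1 = −2 2/3 stops.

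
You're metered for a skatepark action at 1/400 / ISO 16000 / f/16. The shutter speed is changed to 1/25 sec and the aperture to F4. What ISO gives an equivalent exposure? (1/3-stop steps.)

Shutter speed: 1/400 → 1/320 → 1/250 → 1/200 → 1/160 → 1/125 → 1/100 → 1/80 → 1/60 → 1/50 → 1/40 → 1/30 → 1/25 — 4 stops slower (brighter).
Aperture: f/16 → f/14 → f/13 → f/11 → f/10 → f/9 → f/8 → f/7.1 → f/6.3 → f/5.6 → f/5 → f/4.5 → f/4 — 4 stops larger aperture (brighter).
Net change so far: 8 stops brighter. Offset with the ISO: 16000 → 12800 → 10000 → 8000 → 6400 → 5000 → 4000 → 3200 → 2500 → 2000 → 1600 → 1250 → 1000 → 800 → 640 → 500 → 400 → 320 → 250 → 200 → 160 → 125 → 100 → 80 → 64.

ISO 64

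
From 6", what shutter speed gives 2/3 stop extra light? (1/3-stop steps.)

10 s

Shutter speed: 6 → 8 → 10 — 2/3 stop slower (brighter).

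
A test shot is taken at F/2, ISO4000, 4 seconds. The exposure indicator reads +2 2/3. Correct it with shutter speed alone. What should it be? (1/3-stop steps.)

0.6 s

Overexposed by 2 2/3 stops → need 2 2/3 stops darker.
Shutter speed: 4 → 3.2 → 2.5 → 2 → 1.6 → 1.3 → 1 → 0.8 → 0.6.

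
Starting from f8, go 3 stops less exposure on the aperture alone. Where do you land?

Aperture: f/8 → f/11 → f/16 → f/22 — 3 stops smaller aperture (darker).

f/22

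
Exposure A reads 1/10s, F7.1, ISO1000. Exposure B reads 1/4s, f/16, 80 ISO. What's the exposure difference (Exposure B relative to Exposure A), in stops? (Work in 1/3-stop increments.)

4 2/3 stops darker

Aperture: f/7.1 → f/8 → f/9 → f/10 → f/11 → f/13 → f/14 → f/16 — 2 1/3 stops stopped down (darker).
Shutter speed: 1/10 → 1/8 → 1/6 → 1/5 → 1/4 — 1 1/3 stops longer (brighter).
ISO: 1000 → 800 → 640 → 500 → 400 → 320 → 250 → 200 → 160 → 125 → 100 → 80 — 3 2/3 stops lower (darker).
Net: −2 1/3 +1 1/3 −3 2/3 = −4 2/3 stops.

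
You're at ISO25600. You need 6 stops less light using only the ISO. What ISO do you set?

ISO 400

ISO: 25600 → 12800 → 6400 → 3200 → 1600 → 800 → 400 — 6 stops lower (darker).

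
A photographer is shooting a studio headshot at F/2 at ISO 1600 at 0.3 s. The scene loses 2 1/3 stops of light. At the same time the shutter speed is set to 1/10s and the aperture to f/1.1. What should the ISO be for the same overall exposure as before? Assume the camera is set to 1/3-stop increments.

Scene light: 2 1/3 stops darker.
Shutter speed: 0.3 → 1/4 → 1/5 → 1/6 → 1/8 → 1/10 — 1 2/3 stops faster (darker).
Aperture: f/2 → f/1.8 → f/1.6 → f/1.4 → f/1.2 → f/1.1 — 1 2/3 stops wider (brighter).
Net so far: 2 1/3 stops darker. ISO: 1600 → 2000 → 2500 → 3200 → 4000 → 5000 → 6400 → 8000.

ISO 8000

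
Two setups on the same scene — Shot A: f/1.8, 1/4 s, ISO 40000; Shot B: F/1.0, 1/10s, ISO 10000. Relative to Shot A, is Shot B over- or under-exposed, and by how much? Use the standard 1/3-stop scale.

Aperture: f/1.8 → f/1.6 → f/1.4 → f/1.2 → f/1.1 → f/1.0 — 1 2/3 stops wider (brighter).
Shutter speed: 1/4 → 1/5 → 1/6 → 1/8 → 1/10 — 1 1/3 stops shorter (darker).
ISO: 40000 → 32000 → 25600 → 20000 → 16000 → 12800 → 10000 — 2 stops dropped (darker).
Net: +1 2/3 −1 1/3 −2 = −1 2/3 stops.

1 2/3 stops darker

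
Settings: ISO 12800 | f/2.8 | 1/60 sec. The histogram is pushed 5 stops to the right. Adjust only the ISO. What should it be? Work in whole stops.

ISO 400

Overexposed by 5 stops → need 5 stops darker.
ISO: 12800 → 6400 → 3200 → 1600 → 800 → 400.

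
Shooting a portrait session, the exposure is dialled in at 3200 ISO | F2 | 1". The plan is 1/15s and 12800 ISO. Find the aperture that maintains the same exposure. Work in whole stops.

Shutter speed: 1 → 1/2 → 1/4 → 1/8 → 1/15 — 4 stops shorter (darker).
ISO: 3200 → 6400 → 12800 — 2 stops raised (brighter).
Net change so far: 2 stops darker. Offset with the aperture: f/2 → f/1.4 → f/1.0.

f/1.0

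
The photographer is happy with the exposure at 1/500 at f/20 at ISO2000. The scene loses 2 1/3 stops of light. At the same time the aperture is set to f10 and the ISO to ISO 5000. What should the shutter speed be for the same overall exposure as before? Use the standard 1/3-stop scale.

1/1000s

Scene light: 2 1/3 stops darker.
Aperture: f/20 → f/18 → f/16 → f/14 → f/13 → f/11 → f/10 — 2 stops wider (brighter).
ISO: 2000 → 2500 → 3200 → 4000 → 5000 — 1 1/3 stops higher (brighter).
Net so far: 1 stop brighter. Shutter speed: 1/500 → 1/640 → 1/800 → 1/1000.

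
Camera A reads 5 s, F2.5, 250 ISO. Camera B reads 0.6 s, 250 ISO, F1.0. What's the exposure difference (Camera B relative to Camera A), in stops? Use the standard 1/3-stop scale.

Aperture: f/2.5 → f/2.2 → f/2 → f/1.8 → f/1.6 → f/1.4 → f/1.2 → f/1.1 → f/1.0 — 2 2/3 stops larger aperture (brighter).
Shutter speed: 5 → 4 → 3.2 → 2.5 → 2 → 1.6 → 1.3 → 1 → 0.8 → 0.6 — 3 stops shorter (darker).
ISO: unchanged.
Net: +2 2/3 −3 = −1/3 stops.

1/3 stop darker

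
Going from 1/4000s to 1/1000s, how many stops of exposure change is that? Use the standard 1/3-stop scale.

1/4000 → 1/3200 → 1/2500 → 1/2000 → 1/1600 → 1/1250 → 1/1000 — count the steps: 6 third-stops = 2 stops.

2 stops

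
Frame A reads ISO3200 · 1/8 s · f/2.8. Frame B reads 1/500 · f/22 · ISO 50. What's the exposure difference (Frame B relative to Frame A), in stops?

Aperture: f/2.8 → f/4 → f/5.6 → f/8 → f/11 → f/16 → f/22 — 6 stops narrower (darker).
Shutter speed: 1/8 → 1/15 → 1/30 → 1/60 → 1/125 → 1/250 → 1/500 — 6 stops shorter (darker).
ISO: 3200 → 1600 → 800 → 400 → 200 → 100 → 50 — 6 stops lower (darker).
Net: −6 −6 −6 = −18 stops.

18 stops darker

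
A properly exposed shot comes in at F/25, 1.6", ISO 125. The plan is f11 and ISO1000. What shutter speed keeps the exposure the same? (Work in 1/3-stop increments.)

Aperture: f/25 → f/22 → f/20 → f/18 → f/16 → f/14 → f/13 → f/11 — 2 1/3 stops wider (brighter).
ISO: 125 → 160 → 200 → 250 → 320 → 400 → 500 → 640 → 800 → 1000 — 3 stops higher (brighter).
Net change so far: 5 1/3 stops brighter. Offset with the shutter speed: 1.6 → 1.3 → 1 → 0.8 → 0.6 → 0.5 → 0.4 → 0.3 → 1/4 → 1/5 → 1/6 → 1/8 → 1/10 → 1/13 → 1/15 → 1/20 → 1/25.

1/25s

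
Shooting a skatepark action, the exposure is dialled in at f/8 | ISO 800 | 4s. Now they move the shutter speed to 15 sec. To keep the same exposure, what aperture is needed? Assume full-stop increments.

Shutter speed: 4 → 8 → 15 — 2 stops longer (brighter).
Need 2 stops darker from the aperture: f/8 → f/11 → f/16.

f/16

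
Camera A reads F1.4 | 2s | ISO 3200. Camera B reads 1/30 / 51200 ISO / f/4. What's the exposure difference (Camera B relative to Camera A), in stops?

Aperture: f/1.4 → f/2 → f/2.8 → f/4 — 3 stops smaller aperture (darker).
Shutter speed: 2 → 1 → 1/2 → 1/4 → 1/8 → 1/15 → 1/30 — 6 stops shorter (darker).
ISO: 3200 → 6400 → 12800 → 25600 → 51200 — 4 stops higher (brighter).
Net: −3 −6 +4 = −5 stops.

5 stops darker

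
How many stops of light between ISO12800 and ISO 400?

5 stops

12800 → 6400 → 3200 → 1600 → 800 → 400 — count the steps: 5 stops.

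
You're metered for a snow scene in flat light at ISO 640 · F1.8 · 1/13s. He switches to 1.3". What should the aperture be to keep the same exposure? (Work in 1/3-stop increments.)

f/7.1

Shutter speed: 1/13 → 1/10 → 1/8 → 1/6 → 1/5 → 1/4 → 0.3 → 0.4 → 0.5 → 0.6 → 0.8 → 1 → 1.3 — 4 stops longer (brighter).
Need 4 stops darker from the aperture: f/1.8 → f/2 → f/2.2 → f/2.5 → f/2.8 → f/3.2 → f/3.5 → f/4 → f/4.5 → f/5 → f/5.6 → f/6.3 → f/7.1.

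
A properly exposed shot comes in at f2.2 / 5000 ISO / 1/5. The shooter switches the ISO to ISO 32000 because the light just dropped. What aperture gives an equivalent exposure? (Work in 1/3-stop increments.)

ISO: 5000 → 6400 → 8000 → 10000 → 12800 → 16000 → 20000 → 25600 → 32000 — 2 2/3 stops higher (brighter).
Need 2 2/3 stops darker from the aperture: f/2.2 → f/2.5 → f/2.8 → f/3.2 → f/3.5 → f/4 → f/4.5 → f/5 → f/5.6.

f/5.6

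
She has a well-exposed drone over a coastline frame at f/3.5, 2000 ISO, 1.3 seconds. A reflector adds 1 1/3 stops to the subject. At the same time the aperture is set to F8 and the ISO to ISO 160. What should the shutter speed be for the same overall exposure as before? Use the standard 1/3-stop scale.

30 s

Scene light: 1 1/3 stops brighter.
Aperture: f/3.5 → f/4 → f/4.5 → f/5 → f/5.6 → f/6.3 → f/7.1 → f/8 — 2 1/3 stops stopped down (darker).
ISO: 2000 → 1600 → 1250 → 1000 → 800 → 640 → 500 → 400 → 320 → 250 → 200 → 160 — 3 2/3 stops lower (darker).
Net so far: 4 2/3 stops darker. Shutter speed: 1.3 → 1.6 → 2 → 2.5 → 3.2 → 4 → 5 → 6 → 8 → 10 → 13 → 15 → 20 → 25 → 30.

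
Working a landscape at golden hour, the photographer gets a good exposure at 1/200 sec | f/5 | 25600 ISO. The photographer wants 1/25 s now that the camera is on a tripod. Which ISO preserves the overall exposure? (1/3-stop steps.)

ISO 3200

Shutter speed: 1/200 → 1/160 → 1/125 → 1/100 → 1/80 → 1/60 → 1/50 → 1/40 → 1/30 → 1/25 — 3 stops slower (brighter).
Need 3 stops darker from the ISO: 25600 → 20000 → 16000 → 12800 → 10000 → 8000 → 6400 → 5000 → 4000 → 3200.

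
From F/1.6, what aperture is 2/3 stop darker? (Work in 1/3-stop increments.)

Aperture: f/1.6 → f/1.8 → f/2 — 2/3 stop stopped down (darker).

f/2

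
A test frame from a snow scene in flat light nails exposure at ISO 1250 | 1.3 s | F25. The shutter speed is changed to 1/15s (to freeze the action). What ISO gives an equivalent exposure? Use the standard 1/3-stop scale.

ISO 25600

Shutter speed: 1.3 → 1 → 0.8 → 0.6 → 0.5 → 0.4 → 0.3 → 1/4 → 1/5 → 1/6 → 1/8 → 1/10 → 1/13 → 1/15 — 4 1/3 stops shorter (darker).
Need 4 1/3 stops brighter from the ISO: 1250 → 1600 → 2000 → 2500 → 3200 → 4000 → 5000 → 6400 → 8000 → 10000 → 12800 → 16000 → 20000 → 25600.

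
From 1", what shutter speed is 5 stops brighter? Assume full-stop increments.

Shutter speed: 1 → 2 → 4 → 8 → 15 → 30 — 5 stops longer (brighter).

30 s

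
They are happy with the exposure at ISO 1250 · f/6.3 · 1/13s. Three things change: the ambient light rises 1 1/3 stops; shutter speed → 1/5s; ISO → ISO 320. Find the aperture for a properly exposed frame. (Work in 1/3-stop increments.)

f/8

Scene light: 1 1/3 stops brighter.
Shutter speed: 1/13 → 1/10 → 1/8 → 1/6 → 1/5 — 1 1/3 stops slower (brighter).
ISO: 1250 → 1000 → 800 → 640 → 500 → 400 → 320 — 2 stops lower (darker).
Net so far: 2/3 stop brighter. Aperture: f/6.3 → f/7.1 → f/8.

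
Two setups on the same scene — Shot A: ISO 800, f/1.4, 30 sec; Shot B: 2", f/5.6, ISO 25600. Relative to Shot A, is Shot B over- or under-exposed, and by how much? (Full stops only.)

3 stops darker

Aperture: f/1.4 → f/2 → f/2.8 → f/4 → f/5.6 — 4 stops stopped down (darker).
Shutter speed: 30 → 15 → 8 → 4 → 2 — 4 stops shorter (darker).
ISO: 800 → 1600 → 3200 → 6400 → 12800 → 25600 — 5 stops higher (brighter).
Net: −4 −4 +5 = −3 stops.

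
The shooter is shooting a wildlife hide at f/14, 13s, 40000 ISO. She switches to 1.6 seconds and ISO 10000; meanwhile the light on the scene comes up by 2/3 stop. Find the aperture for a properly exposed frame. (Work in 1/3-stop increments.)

Scene light: 2/3 stop brighter.
Shutter speed: 13 → 10 → 8 → 6 → 5 → 4 → 3.2 → 2.5 → 2 → 1.6 — 3 stops shorter (darker).
ISO: 40000 → 32000 → 25600 → 20000 → 16000 → 12800 → 10000 — 2 stops lower (darker).
Net so far: 4 1/3 stops darker. Aperture: f/14 → f/13 → f/11 → f/10 → f/9 → f/8 → f/7.1 → f/6.3 → f/5.6 → f/5 → f/4.5 → f/4 → f/3.5 → f/3.2.

f/3.2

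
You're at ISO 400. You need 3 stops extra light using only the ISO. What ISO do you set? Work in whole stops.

ISO: 400 → 800 → 1600 → 3200 — 3 stops higher (brighter).

ISO 3200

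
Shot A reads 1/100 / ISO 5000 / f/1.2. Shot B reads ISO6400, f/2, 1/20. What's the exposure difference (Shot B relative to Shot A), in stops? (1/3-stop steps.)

1 1/3 stops brighter

Aperture: f/1.2 → f/1.4 → f/1.6 → f/1.8 → f/2 — 1 1/3 stops stopped down (darker).
Shutter speed: 1/100 → 1/80 → 1/60 → 1/50 → 1/40 → 1/30 → 1/25 → 1/20 — 2 1/3 stops slower (brighter).
ISO: 5000 → 6400 — 1/3 stop raised (brighter).
Net: −1 1/3 +2 1/3 +1/3 = +1 1/3 stops.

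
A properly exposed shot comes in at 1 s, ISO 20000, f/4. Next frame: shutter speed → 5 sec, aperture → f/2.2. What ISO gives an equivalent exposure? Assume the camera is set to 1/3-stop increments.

Shutter speed: 1 → 1.3 → 1.6 → 2 → 2.5 → 3.2 → 4 → 5 — 2 1/3 stops slower (brighter).
Aperture: f/4 → f/3.5 → f/3.2 → f/2.8 → f/2.5 → f/2.2 — 1 2/3 stops larger aperture (brighter).
Net change so far: 4 stops brighter. Offset with the ISO: 20000 → 16000 → 12800 → 10000 → 8000 → 6400 → 5000 → 4000 → 3200 → 2500 → 2000 → 1600 → 1250.

ISO 1250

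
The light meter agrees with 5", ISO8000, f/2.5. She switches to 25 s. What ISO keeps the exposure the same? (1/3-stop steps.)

Shutter speed: 5 → 6 → 8 → 10 → 13 → 15 → 20 → 25 — 2 1/3 stops slower (brighter).
Need 2 1/3 stops darker from the ISO: 8000 → 6400 → 5000 → 4000 → 3200 → 2500 → 2000 → 1600.

ISO 1600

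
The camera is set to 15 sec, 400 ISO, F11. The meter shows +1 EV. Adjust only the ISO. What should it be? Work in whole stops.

ISO 200

Overexposed by 1 stop → need 1 stop darker.
ISO: 400 → 200.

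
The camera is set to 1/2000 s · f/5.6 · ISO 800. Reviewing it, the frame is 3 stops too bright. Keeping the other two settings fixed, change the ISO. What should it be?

ISO 100

Overexposed by 3 stops → need 3 stops darker.
ISO: 800 → 400 → 200 → 100.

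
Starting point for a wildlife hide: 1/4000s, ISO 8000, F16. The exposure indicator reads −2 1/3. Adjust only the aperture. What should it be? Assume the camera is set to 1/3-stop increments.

Underexposed by 2 1/3 stops → need 2 1/3 stops brighter.
Aperture: f/16 → f/14 → f/13 → f/11 → f/10 → f/9 → f/8 → f/7.1.

f/7.1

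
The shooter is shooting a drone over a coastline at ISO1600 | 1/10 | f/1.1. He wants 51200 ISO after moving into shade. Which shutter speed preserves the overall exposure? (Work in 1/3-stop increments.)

1/320s

ISO: 1600 → 2000 → 2500 → 3200 → 4000 → 5000 → 6400 → 8000 → 10000 → 12800 → 16000 → 20000 → 25600 → 32000 → 40000 → 51200 — 5 stops raised (brighter).
Need 5 stops darker from the shutter speed: 1/10 → 1/13 → 1/15 → 1/20 → 1/25 → 1/30 → 1/40 → 1/50 → 1/60 → 1/80 → 1/100 → 1/125 → 1/160 → 1/200 → 1/250 → 1/320.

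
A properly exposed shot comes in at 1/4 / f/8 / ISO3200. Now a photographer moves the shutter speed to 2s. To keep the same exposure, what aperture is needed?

Shutter speed: 1/4 → 1/2 → 1 → 2 — 3 stops longer (brighter).
Need 3 stops darker from the aperture: f/8 → f/11 → f/16 → f/22.

f/22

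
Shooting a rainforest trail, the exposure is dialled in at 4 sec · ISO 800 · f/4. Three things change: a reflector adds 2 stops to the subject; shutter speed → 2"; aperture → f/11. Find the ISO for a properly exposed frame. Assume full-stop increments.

Scene light: 2 stops brighter.
Shutter speed: 4 → 2 — 1 stop shorter (darker).
Aperture: f/4 → f/5.6 → f/8 → f/11 — 3 stops narrower (darker).
Net so far: 2 stops darker. ISO: 800 → 1600 → 3200.

ISO 3200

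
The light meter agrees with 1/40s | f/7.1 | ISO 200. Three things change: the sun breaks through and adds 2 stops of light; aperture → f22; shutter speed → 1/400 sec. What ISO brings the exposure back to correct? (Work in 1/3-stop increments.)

Scene light: 2 stops brighter.
Aperture: f/7.1 → f/8 → f/9 → f/10 → f/11 → f/13 → f/14 → f/16 → f/18 → f/20 → f/22 — 3 1/3 stops stopped down (darker).
Shutter speed: 1/40 → 1/50 → 1/60 → 1/80 → 1/100 → 1/125 → 1/160 → 1/200 → 1/250 → 1/320 → 1/400 — 3 1/3 stops faster (darker).
Net so far: 4 2/3 stops darker. ISO: 200 → 250 → 320 → 400 → 500 → 640 → 800 → 1000 → 1250 → 1600 → 2000 → 2500 → 3200 → 4000 → 5000.

ISO 5000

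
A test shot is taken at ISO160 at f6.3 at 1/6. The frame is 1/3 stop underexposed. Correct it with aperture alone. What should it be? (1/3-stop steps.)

Underexposed by 1/3 stop → need 1/3 stop brighter.
Aperture: f/6.3 → f/5.6.

f/5.6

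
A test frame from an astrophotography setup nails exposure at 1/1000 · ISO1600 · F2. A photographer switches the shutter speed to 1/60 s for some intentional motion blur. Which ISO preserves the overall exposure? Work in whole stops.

ISO 100

Shutter speed: 1/1000 → 1/500 → 1/250 → 1/125 → 1/60 — 4 stops slower (brighter).
Need 4 stops darker from the ISO: 1600 → 800 → 400 → 200 → 100.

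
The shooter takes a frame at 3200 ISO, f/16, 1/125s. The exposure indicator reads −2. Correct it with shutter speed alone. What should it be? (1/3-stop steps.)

1/30s

Underexposed by 2 stops → need 2 stops brighter.
Shutter speed: 1/125 → 1/100 → 1/80 → 1/60 → 1/50 → 1/40 → 1/30.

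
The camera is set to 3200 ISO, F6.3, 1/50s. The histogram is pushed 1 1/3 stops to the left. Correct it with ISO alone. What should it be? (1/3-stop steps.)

ISO 8000

Underexposed by 1 1/3 stops → need 1 1/3 stops brighter.
ISO: 3200 → 4000 → 5000 → 6400 → 8000.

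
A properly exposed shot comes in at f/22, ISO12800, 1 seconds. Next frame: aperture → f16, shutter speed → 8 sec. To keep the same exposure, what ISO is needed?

Aperture: f/22 → f/16 — 1 stop opened up (brighter).
Shutter speed: 1 → 2 → 4 → 8 — 3 stops slower (brighter).
Net change so far: 4 stops brighter. Offset with the ISO: 12800 → 6400 → 3200 → 1600 → 800.

ISO 800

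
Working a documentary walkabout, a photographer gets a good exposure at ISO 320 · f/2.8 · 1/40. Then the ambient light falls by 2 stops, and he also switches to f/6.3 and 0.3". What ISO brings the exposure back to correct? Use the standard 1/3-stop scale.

Scene light: 2 stops darker.
Aperture: f/2.8 → f/3.2 → f/3.5 → f/4 → f/4.5 → f/5 → f/5.6 → f/6.3 — 2 1/3 stops stopped down (darker).
Shutter speed: 1/40 → 1/30 → 1/25 → 1/20 → 1/15 → 1/13 → 1/10 → 1/8 → 1/6 → 1/5 → 1/4 → 0.3 — 3 2/3 stops slower (brighter).
Net so far: 2/3 stop darker. ISO: 320 → 400 → 500.

ISO 500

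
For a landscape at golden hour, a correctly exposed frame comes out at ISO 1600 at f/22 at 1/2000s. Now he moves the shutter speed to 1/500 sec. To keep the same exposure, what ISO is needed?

ISO 400

Shutter speed: 1/2000 → 1/1000 → 1/500 — 2 stops slower (brighter).
Need 2 stops darker from the ISO: 1600 → 800 → 400.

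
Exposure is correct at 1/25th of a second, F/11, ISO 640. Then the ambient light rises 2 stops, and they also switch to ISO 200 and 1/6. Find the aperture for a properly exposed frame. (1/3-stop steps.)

f/25

Scene light: 2 stops brighter.
ISO: 640 → 500 → 400 → 320 → 250 → 200 — 1 2/3 stops lower (darker).
Shutter speed: 1/25 → 1/20 → 1/15 → 1/13 → 1/10 → 1/8 → 1/6 — 2 stops slower (brighter).
Net so far: 2 1/3 stops brighter. Aperture: f/11 → f/13 → f/14 → f/16 → f/18 → f/20 → f/22 → f/25.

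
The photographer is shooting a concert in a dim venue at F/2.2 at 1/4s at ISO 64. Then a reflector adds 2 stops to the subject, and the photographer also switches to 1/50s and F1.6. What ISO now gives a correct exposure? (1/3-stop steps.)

Scene light: 2 stops brighter.
Shutter speed: 1/4 → 1/5 → 1/6 → 1/8 → 1/10 → 1/13 → 1/15 → 1/20 → 1/25 → 1/30 → 1/40 → 1/50 — 3 2/3 stops faster (darker).
Aperture: f/2.2 → f/2 → f/1.8 → f/1.6 — 1 stop wider (brighter).
Net so far: 2/3 stop darker. ISO: 64 → 80 → 100.

ISO 100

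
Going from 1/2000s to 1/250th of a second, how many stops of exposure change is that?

3 stops

1/2000 → 1/1000 → 1/500 → 1/250 — count the steps: 3 stops.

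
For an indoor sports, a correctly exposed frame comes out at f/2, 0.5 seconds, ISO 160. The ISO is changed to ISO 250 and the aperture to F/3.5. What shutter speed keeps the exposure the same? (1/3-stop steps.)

ISO: 160 → 200 → 250 — 2/3 stop higher (brighter).
Aperture: f/2 → f/2.2 → f/2.5 → f/2.8 → f/3.2 → f/3.5 — 1 2/3 stops smaller aperture (darker).
Net change so far: 1 stop darker. Offset with the shutter speed: 0.5 → 0.6 → 0.8 → 1.

1 s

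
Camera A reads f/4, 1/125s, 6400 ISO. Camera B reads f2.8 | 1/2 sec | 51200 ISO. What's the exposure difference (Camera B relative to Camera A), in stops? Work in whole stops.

Aperture: f/4 → f/2.8 — 1 stop wider (brighter).
Shutter speed: 1/125 → 1/60 → 1/30 → 1/15 → 1/8 → 1/4 → 1/2 — 6 stops longer (brighter).
ISO: 6400 → 12800 → 25600 → 51200 — 3 stops higher (brighter).
Net: +1 +6 +3 = +10 stops.

10 stops brighter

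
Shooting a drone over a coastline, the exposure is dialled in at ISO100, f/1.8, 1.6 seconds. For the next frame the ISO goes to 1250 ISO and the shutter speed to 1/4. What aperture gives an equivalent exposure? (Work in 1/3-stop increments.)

f/2.5

ISO: 100 → 125 → 160 → 200 → 250 → 320 → 400 → 500 → 640 → 800 → 1000 → 1250 — 3 2/3 stops raised (brighter).
Shutter speed: 1.6 → 1.3 → 1 → 0.8 → 0.6 → 0.5 → 0.4 → 0.3 → 1/4 — 2 2/3 stops shorter (darker).
Net change so far: 1 stop brighter. Offset with the aperture: f/1.8 → f/2 → f/2.2 → f/2.5.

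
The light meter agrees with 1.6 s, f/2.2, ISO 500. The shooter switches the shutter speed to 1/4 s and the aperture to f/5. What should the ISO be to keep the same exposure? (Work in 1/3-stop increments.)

Shutter speed: 1.6 → 1.3 → 1 → 0.8 → 0.6 → 0.5 → 0.4 → 0.3 → 1/4 — 2 2/3 stops faster (darker).
Aperture: f/2.2 → f/2.5 → f/2.8 → f/3.2 → f/3.5 → f/4 → f/4.5 → f/5 — 2 1/3 stops narrower (darker).
Net change so far: 5 stops darker. Offset with the ISO: 500 → 640 → 800 → 1000 → 1250 → 1600 → 2000 → 2500 → 3200 → 4000 → 5000 → 6400 → 8000 → 10000 → 12800 → 16000.

ISO 16000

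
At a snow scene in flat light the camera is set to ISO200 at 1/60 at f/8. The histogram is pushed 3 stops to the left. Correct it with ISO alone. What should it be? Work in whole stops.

Underexposed by 3 stops → need 3 stops brighter.
ISO: 200 → 400 → 800 → 1600.

ISO 1600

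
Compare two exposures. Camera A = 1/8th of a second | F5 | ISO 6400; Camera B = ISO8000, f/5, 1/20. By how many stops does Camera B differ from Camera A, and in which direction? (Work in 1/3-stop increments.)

1 stop darker

Aperture: unchanged.
Shutter speed: 1/8 → 1/10 → 1/13 → 1/15 → 1/20 — 1 1/3 stops faster (darker).
ISO: 6400 → 8000 — 1/3 stop raised (brighter).
Net: −1 1/3 +1/3 = −1 stop.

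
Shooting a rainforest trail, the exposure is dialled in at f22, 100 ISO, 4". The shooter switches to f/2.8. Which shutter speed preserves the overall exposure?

1/15s

Aperture: f/22 → f/16 → f/11 → f/8 → f/5.6 → f/4 → f/2.8 — 6 stops opened up (brighter).
Need 6 stops darker from the shutter speed: 4 → 2 → 1 → 1/2 → 1/4 → 1/8 → 1/15.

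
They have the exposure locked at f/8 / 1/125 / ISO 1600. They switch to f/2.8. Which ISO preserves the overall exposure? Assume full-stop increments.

Aperture: f/8 → f/5.6 → f/4 → f/2.8 — 3 stops wider (brighter).
Need 3 stops darker from the ISO: 1600 → 800 → 400 → 200.

ISO 200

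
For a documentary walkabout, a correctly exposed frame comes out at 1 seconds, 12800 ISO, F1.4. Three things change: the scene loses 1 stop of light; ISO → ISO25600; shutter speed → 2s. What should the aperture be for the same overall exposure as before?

Scene light: 1 stop darker.
ISO: 12800 → 25600 — 1 stop raised (brighter).
Shutter speed: 1 → 2 — 1 stop longer (brighter).
Net so far: 1 stop brighter. Aperture: f/1.4 → f/2.

f/2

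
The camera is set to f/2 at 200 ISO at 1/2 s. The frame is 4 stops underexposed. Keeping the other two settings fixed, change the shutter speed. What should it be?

Underexposed by 4 stops → need 4 stops brighter.
Shutter speed: 1/2 → 1 → 2 → 4 → 8.

8 s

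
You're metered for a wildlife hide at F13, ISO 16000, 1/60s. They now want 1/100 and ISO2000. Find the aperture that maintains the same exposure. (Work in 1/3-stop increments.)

Shutter speed: 1/60 → 1/80 → 1/100 — 2/3 stop faster (darker).
ISO: 16000 → 12800 → 10000 → 8000 → 6400 → 5000 → 4000 → 3200 → 2500 → 2000 — 3 stops dropped (darker).
Net change so far: 3 2/3 stops darker. Offset with the aperture: f/13 → f/11 → f/10 → f/9 → f/8 → f/7.1 → f/6.3 → f/5.6 → f/5 → f/4.5 → f/4 → f/3.5.

f/3.5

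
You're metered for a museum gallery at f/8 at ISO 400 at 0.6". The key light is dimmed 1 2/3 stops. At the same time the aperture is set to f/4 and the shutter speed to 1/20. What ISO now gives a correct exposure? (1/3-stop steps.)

ISO 4000

Scene light: 1 2/3 stops darker.
Aperture: f/8 → f/7.1 → f/6.3 → f/5.6 → f/5 → f/4.5 → f/4 — 2 stops larger aperture (brighter).
Shutter speed: 0.6 → 0.5 → 0.4 → 0.3 → 1/4 → 1/5 → 1/6 → 1/8 → 1/10 → 1/13 → 1/15 → 1/20 — 3 2/3 stops shorter (darker).
Net so far: 3 1/3 stops darker. ISO: 400 → 500 → 640 → 800 → 1000 → 1250 → 1600 → 2000 → 2500 → 3200 → 4000.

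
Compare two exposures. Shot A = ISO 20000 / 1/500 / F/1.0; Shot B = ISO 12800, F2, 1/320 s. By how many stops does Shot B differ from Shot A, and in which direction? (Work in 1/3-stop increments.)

Aperture: f/1.0 → f/1.1 → f/1.2 → f/1.4 → f/1.6 → f/1.8 → f/2 — 2 stops stopped down (darker).
Shutter speed: 1/500 → 1/400 → 1/320 — 2/3 stop slower (brighter).
ISO: 20000 → 16000 → 12800 — 2/3 stop lower (darker).
Net: −2 +2/3 −2/3 = −2 stops.

2 stops darker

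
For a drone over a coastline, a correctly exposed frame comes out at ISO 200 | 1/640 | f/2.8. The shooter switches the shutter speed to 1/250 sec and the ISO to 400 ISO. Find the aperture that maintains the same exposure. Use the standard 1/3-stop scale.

Shutter speed: 1/640 → 1/500 → 1/400 → 1/320 → 1/250 — 1 1/3 stops slower (brighter).
ISO: 200 → 250 → 320 → 400 — 1 stop raised (brighter).
Net change so far: 2 1/3 stops brighter. Offset with the aperture: f/2.8 → f/3.2 → f/3.5 → f/4 → f/4.5 → f/5 → f/5.6 → f/6.3.

f/6.3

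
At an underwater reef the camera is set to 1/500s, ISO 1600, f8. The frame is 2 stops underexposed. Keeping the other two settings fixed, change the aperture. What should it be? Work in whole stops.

Underexposed by 2 stops → need 2 stops brighter.
Aperture: f/8 → f/5.6 → f/4.

f/4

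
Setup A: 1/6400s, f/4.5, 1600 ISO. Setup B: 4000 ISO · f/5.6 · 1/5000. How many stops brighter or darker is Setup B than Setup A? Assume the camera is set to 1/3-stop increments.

1 stop brighter

Aperture: f/4.5 → f/5 → f/5.6 — 2/3 stop narrower (darker).
Shutter speed: 1/6400 → 1/5000 — 1/3 stop longer (brighter).
ISO: 1600 → 2000 → 2500 → 3200 → 4000 — 1 1/3 stops raised (brighter).
Net: −2/3 +1/3 +1 1/3 = +1 stop.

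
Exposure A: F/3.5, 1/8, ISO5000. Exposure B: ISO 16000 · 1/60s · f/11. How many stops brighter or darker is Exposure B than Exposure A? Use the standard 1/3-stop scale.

4 2/3 stops darker

Aperture: f/3.5 → f/4 → f/4.5 → f/5 → f/5.6 → f/6.3 → f/7.1 → f/8 → f/9 → f/10 → f/11 — 3 1/3 stops narrower (darker).
Shutter speed: 1/8 → 1/10 → 1/13 → 1/15 → 1/20 → 1/25 → 1/30 → 1/40 → 1/50 → 1/60 — 3 stops faster (darker).
ISO: 5000 → 6400 → 8000 → 10000 → 12800 → 16000 — 1 2/3 stops raised (brighter).
Net: −3 1/3 −3 +1 2/3 = −4 2/3 stops.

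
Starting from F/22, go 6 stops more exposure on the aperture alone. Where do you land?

Aperture: f/22 → f/16 → f/11 → f/8 → f/5.6 → f/4 → f/2.8 — 6 stops opened up (brighter).

f/2.8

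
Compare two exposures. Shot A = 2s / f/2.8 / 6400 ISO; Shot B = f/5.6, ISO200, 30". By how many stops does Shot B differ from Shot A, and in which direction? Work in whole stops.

3 stops darker

Aperture: f/2.8 → f/4 → f/5.6 — 2 stops stopped down (darker).
Shutter speed: 2 → 4 → 8 → 15 → 30 — 4 stops slower (brighter).
ISO: 6400 → 3200 → 1600 → 800 → 400 → 200 — 5 stops dropped (darker).
Net: −2 +4 −5 = −3 stops.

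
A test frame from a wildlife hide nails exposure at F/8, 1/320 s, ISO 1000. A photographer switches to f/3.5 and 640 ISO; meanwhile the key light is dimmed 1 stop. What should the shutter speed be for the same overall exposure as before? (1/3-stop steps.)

Scene light: 1 stop darker.
Aperture: f/8 → f/7.1 → f/6.3 → f/5.6 → f/5 → f/4.5 → f/4 → f/3.5 — 2 1/3 stops larger aperture (brighter).
ISO: 1000 → 800 → 640 — 2/3 stop lower (darker).
Net so far: 2/3 stop brighter. Shutter speed: 1/320 → 1/400 → 1/500.

1/500s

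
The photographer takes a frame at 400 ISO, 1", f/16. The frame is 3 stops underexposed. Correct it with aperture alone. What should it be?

Underexposed by 3 stops → need 3 stops brighter.
Aperture: f/16 → f/11 → f/8 → f/5.6.

f/5.6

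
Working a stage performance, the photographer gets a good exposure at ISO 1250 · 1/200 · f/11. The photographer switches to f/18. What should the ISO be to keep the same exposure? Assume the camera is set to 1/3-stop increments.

ISO 3200

Aperture: f/11 → f/13 → f/14 → f/16 → f/18 — 1 1/3 stops stopped down (darker).
Need 1 1/3 stops brighter from the ISO: 1250 → 1600 → 2000 → 2500 → 3200.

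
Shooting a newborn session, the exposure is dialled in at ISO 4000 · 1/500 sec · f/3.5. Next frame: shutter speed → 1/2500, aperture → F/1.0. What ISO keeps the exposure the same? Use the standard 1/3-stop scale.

ISO 1600

Shutter speed: 1/500 → 1/640 → 1/800 → 1/1000 → 1/1250 → 1/1600 → 1/2000 → 1/2500 — 2 1/3 stops shorter (darker).
Aperture: f/3.5 → f/3.2 → f/2.8 → f/2.5 → f/2.2 → f/2 → f/1.8 → f/1.6 → f/1.4 → f/1.2 → f/1.1 → f/1.0 — 3 2/3 stops opened up (brighter).
Net change so far: 1 1/3 stops brighter. Offset with the ISO: 4000 → 3200 → 2500 → 2000 → 1600.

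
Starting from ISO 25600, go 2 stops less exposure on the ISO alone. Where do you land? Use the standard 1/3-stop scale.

ISO: 25600 → 20000 → 16000 → 12800 → 10000 → 8000 → 6400 — 2 stops dropped (darker).

ISO 6400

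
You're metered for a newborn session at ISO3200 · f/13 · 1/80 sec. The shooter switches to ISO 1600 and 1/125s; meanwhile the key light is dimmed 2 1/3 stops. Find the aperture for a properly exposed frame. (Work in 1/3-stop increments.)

f/3.2

Scene light: 2 1/3 stops darker.
ISO: 3200 → 2500 → 2000 → 1600 — 1 stop lower (darker).
Shutter speed: 1/80 → 1/100 → 1/125 — 2/3 stop faster (darker).
Net so far: 4 stops darker. Aperture: f/13 → f/11 → f/10 → f/9 → f/8 → f/7.1 → f/6.3 → f/5.6 → f/5 → f/4.5 → f/4 → f/3.5 → f/3.2.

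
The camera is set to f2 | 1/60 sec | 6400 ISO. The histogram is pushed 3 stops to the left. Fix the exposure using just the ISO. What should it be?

Underexposed by 3 stops → need 3 stops brighter.
ISO: 6400 → 12800 → 25600 → 51200.

ISO 51200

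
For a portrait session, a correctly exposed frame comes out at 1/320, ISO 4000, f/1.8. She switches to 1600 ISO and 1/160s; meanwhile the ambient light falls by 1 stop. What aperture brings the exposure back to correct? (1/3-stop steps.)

f/1.1

Scene light: 1 stop darker.
ISO: 4000 → 3200 → 2500 → 2000 → 1600 — 1 1/3 stops lower (darker).
Shutter speed: 1/320 → 1/250 → 1/200 → 1/160 — 1 stop longer (brighter).
Net so far: 1 1/3 stops darker. Aperture: f/1.8 → f/1.6 → f/1.4 → f/1.2 → f/1.1.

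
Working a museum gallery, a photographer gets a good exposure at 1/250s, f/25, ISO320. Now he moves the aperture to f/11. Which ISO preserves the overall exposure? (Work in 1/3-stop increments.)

ISO 64

Aperture: f/25 → f/22 → f/20 → f/18 → f/16 → f/14 → f/13 → f/11 — 2 1/3 stops wider (brighter).
Need 2 1/3 stops darker from the ISO: 320 → 250 → 200 → 160 → 125 → 100 → 80 → 64.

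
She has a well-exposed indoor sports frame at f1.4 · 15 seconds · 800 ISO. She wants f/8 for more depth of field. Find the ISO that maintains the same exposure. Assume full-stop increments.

ISO 25600

Aperture: f/1.4 → f/2 → f/2.8 → f/4 → f/5.6 → f/8 — 5 stops smaller aperture (darker).
Need 5 stops brighter from the ISO: 800 → 1600 → 3200 → 6400 → 12800 → 25600.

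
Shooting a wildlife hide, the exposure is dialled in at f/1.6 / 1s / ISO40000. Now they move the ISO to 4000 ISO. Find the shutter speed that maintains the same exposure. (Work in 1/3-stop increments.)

10 s

ISO: 40000 → 32000 → 25600 → 20000 → 16000 → 12800 → 10000 → 8000 → 6400 → 5000 → 4000 — 3 1/3 stops lower (darker).
Need 3 1/3 stops brighter from the shutter speed: 1 → 1.3 → 1.6 → 2 → 2.5 → 3.2 → 4 → 5 → 6 → 8 → 10.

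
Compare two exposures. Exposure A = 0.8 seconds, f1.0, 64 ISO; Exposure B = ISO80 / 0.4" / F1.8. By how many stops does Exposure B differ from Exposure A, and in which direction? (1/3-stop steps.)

2 1/3 stops darker

Aperture: f/1.0 → f/1.1 → f/1.2 → f/1.4 → f/1.6 → f/1.8 — 1 2/3 stops stopped down (darker).
Shutter speed: 0.8 → 0.6 → 0.5 → 0.4 — 1 stop faster (darker).
ISO: 64 → 80 — 1/3 stop raised (brighter).
Net: −1 2/3 −1 +1/3 = −2 1/3 stops.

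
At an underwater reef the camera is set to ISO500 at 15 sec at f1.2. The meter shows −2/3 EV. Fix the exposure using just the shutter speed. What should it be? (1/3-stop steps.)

Underexposed by 2/3 stop → need 2/3 stop brighter.
Shutter speed: 15 → 20 → 25.

25 s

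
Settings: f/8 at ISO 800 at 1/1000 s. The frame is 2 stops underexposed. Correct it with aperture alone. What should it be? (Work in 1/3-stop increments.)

f/4

Underexposed by 2 stops → need 2 stops brighter.
Aperture: f/8 → f/7.1 → f/6.3 → f/5.6 → f/5 → f/4.5 → f/4.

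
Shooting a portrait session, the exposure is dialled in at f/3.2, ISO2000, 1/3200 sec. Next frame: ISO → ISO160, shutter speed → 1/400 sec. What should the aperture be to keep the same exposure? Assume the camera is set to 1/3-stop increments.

ISO: 2000 → 1600 → 1250 → 1000 → 800 → 640 → 500 → 400 → 320 → 250 → 200 → 160 — 3 2/3 stops dropped (darker).
Shutter speed: 1/3200 → 1/2500 → 1/2000 → 1/1600 → 1/1250 → 1/1000 → 1/800 → 1/640 → 1/500 → 1/400 — 3 stops longer (brighter).
Net change so far: 2/3 stop darker. Offset with the aperture: f/3.2 → f/2.8 → f/2.5.

f/2.5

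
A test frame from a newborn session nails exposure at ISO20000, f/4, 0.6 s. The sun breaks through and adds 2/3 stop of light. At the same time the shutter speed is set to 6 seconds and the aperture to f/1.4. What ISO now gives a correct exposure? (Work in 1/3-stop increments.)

ISO 160

Scene light: 2/3 stop brighter.
Shutter speed: 0.6 → 0.8 → 1 → 1.3 → 1.6 → 2 → 2.5 → 3.2 → 4 → 5 → 6 — 3 1/3 stops slower (brighter).
Aperture: f/4 → f/3.5 → f/3.2 → f/2.8 → f/2.5 → f/2.2 → f/2 → f/1.8 → f/1.6 → f/1.4 — 3 stops larger aperture (brighter).
Net so far: 7 stops brighter. ISO: 20000 → 16000 → 12800 → 10000 → 8000 → 6400 → 5000 → 4000 → 3200 → 2500 → 2000 → 1600 → 1250 → 1000 → 800 → 640 → 500 → 400 → 320 → 250 → 200 → 160.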